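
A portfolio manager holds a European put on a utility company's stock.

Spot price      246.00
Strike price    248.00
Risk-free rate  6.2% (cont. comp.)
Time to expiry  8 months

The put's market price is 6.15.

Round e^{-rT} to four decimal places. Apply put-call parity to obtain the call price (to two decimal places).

14.19

e^(−rT) = e^(−0.062·0.6667) = 0.9595
Put-call parity: C − P = S − K·e^(−rT) = 246 − 248·0.9595 = 246 − 237.9560 = 8.0440
C = P + (C − P) = 6.15 + (8.0440) = 14.1940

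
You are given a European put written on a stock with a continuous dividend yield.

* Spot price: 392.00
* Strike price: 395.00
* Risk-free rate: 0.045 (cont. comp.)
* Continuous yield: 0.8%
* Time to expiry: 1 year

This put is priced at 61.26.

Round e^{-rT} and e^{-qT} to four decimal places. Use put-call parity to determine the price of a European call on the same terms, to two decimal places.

e^(−qT) = e^(−0.008·1) = 0.9920;  e^(−rT) = e^(−0.045·1) = 0.9560
Put-call parity: C − P = S·e^(−qT) − K·e^(−rT) = 392·0.9920 − 395·0.9560 = 388.8640 − 377.6200 = 11.2440
C = P + (C − P) = 61.26 + (11.2440) = 72.5040

72.50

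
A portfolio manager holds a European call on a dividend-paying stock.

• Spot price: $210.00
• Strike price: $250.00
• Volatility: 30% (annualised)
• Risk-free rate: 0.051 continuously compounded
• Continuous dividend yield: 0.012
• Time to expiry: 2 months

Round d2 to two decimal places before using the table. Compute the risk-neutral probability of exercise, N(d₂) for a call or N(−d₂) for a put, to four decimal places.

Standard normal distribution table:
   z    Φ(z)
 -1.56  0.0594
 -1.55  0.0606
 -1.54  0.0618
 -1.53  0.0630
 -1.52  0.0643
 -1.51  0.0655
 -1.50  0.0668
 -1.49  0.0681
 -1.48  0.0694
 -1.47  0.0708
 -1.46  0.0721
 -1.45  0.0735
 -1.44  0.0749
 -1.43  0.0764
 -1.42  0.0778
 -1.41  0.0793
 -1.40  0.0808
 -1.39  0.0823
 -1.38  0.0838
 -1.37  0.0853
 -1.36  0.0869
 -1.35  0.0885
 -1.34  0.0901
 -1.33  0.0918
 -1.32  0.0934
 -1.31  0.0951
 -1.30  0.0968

0.0764

σ√T = 0.3 × 0.4082 = 0.1225
ln(S/K) + (r − q + σ²/2)T = ln(210/250) + (0.051 − 0.012 + 0.3²/2)·0.1667 = -0.1744 + 0.0140 = -0.1604
d₁ = -0.1604 / 0.1225 = -1.3093 ⇒ -1.31
d₂ = d₁ − σ√T = -1.3093 − 0.1225 = -1.4318 ⇒ -1.43
Pr(exercise) under Q = N(d₂) = 0.0764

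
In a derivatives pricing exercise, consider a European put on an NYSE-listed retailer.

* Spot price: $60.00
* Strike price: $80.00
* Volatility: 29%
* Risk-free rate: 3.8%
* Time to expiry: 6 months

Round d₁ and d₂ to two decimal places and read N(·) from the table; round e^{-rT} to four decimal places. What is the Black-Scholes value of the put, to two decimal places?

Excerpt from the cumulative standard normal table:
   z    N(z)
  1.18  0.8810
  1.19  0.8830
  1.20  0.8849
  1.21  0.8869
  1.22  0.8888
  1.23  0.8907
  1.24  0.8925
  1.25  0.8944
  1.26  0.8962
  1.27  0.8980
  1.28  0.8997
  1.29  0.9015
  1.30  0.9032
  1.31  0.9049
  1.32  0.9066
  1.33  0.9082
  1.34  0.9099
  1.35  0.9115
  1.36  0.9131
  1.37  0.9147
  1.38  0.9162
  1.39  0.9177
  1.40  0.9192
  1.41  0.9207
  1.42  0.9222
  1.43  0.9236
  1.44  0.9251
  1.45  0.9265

$19.06

σ√T = 0.29·√0.5 = 0.2051
d₁ = [ln(60/80) + (0.038 + 0.29²/2)·0.5] / 0.2051 = [-0.2877 + 0.0400] / 0.2051 = -1.2077 ⇒ -1.21
d₂ = d₁ − σ√T = -1.2077 − 0.2051 = -1.4128 ⇒ -1.41
e^(−rT) = e^(−0.038·0.5) = 0.9812
N(−d₂) = N(1.41) = 0.9207;  N(−d₁) = N(1.21) = 0.8869
P = 80·0.9812·0.9207 − 60·0.8869 = 72.2713 − 53.2140 = 19.0573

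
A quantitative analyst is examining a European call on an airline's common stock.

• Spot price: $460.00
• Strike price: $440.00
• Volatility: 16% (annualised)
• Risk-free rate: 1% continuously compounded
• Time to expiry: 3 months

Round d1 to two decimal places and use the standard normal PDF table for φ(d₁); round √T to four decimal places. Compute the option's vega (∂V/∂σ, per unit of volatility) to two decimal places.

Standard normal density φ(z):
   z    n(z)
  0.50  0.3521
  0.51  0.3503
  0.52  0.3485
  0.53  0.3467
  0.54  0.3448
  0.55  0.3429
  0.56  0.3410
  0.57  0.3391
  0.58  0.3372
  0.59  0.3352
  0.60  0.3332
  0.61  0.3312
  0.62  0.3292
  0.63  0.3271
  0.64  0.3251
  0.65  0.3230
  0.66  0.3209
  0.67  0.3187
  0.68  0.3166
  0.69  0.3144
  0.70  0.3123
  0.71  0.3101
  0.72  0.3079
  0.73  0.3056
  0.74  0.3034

σ√T = 0.16 × 0.5000 = 0.0800
ln(S/K) + (r + σ²/2)T = ln(460/440) + (0.01 + 0.16²/2)·0.25 = 0.0445 + 0.0057 = 0.0502
d₁ = 0.0502 / 0.0800 = 0.6269 which rounds to 0.63
√T = √0.25 = 0.5000
φ(d₁) = φ(0.63) = 0.3271
vega = S·φ(d₁)·√T = 460·0.3271·0.5000 = 75.2330

75.23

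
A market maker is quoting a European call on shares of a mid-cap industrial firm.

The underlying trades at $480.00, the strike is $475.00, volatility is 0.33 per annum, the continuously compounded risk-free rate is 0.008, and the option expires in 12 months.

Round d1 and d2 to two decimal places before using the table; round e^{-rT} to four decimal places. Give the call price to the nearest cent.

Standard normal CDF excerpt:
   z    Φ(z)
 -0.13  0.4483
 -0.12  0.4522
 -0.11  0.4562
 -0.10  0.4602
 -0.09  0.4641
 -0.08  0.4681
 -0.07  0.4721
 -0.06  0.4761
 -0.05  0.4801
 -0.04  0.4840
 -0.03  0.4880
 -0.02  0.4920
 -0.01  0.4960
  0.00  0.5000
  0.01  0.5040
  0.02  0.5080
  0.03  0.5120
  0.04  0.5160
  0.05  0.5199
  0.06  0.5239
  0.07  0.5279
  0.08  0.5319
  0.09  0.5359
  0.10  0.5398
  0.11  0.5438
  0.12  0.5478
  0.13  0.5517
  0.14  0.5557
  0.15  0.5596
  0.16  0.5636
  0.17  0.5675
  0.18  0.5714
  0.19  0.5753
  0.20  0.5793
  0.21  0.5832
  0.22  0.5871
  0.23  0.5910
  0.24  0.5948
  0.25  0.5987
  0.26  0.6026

σ√T = 0.33·√1 = 0.3300
d₁ = [ln(480/475) + (0.008 + 0.33²/2)·1] / 0.3300 = [0.0105 + 0.0625] / 0.3300 = 0.2210 → 0.22
d₂ = d₁ − σ√T = 0.2210 − 0.3300 = -0.1090 → -0.11
e^(−rT) = e^(−0.008·1) = 0.9920
N(d₁) = N(0.22) = 0.5871;  N(d₂) = N(-0.11) = 0.4562
C = 480·0.5871 − 475·0.9920·0.4562 = 281.8080 − 214.9614 = 66.8466

$66.85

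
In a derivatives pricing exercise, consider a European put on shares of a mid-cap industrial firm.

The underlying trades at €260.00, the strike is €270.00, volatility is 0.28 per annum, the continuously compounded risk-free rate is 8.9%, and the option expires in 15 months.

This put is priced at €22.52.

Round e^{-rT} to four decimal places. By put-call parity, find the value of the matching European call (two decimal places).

e^(−rT) = e^(−0.089·1.25) = 0.8947
Put-call parity: C − P = S − K·e^(−rT) = 260 − 270·0.8947 = 260 − 241.5690 = 18.4310
C = P + (C − P) = 22.52 + (18.4310) = 40.9510

€40.95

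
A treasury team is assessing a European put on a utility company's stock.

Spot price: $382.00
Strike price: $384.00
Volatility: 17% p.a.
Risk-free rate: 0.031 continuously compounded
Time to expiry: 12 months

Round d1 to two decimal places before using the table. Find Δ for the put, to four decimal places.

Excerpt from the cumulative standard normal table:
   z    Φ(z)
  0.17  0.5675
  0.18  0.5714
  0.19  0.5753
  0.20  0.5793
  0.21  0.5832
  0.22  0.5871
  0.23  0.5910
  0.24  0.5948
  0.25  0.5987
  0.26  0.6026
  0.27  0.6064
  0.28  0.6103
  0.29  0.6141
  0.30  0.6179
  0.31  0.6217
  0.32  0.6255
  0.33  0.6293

-0.4052

σ√T = 0.17 × 1.0000 = 0.1700
d₁ = [ln(382/384) + (0.031 + 0.17²/2)·1] / 0.1700 = [-0.0052 + 0.0455] / 0.1700 = 0.2366 ≈ 0.24
N(d₁) = N(0.24) = 0.5948
Δ_put = N(d₁) − 1 = 0.5948 − 1 = -0.4052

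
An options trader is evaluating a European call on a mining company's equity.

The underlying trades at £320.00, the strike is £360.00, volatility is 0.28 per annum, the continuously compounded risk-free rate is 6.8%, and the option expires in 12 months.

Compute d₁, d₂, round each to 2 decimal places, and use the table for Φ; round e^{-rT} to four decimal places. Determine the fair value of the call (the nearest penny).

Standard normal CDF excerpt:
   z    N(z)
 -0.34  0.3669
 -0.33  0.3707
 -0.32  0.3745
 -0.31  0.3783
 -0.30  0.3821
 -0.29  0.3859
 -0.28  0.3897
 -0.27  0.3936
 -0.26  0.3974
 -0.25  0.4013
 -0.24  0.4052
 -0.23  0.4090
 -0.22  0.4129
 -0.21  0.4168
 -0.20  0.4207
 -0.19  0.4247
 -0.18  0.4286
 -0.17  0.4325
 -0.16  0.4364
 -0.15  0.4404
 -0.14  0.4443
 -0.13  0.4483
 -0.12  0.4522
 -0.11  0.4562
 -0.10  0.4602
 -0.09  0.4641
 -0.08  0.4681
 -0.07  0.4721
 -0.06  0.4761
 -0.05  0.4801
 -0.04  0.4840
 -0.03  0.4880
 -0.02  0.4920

σ√T = 0.28·√1 = 0.2800
d₁ = [ln(320/360) + (0.068 + 0.28²/2)·1] / 0.2800 = [-0.1178 + 0.1072] / 0.2800 = -0.0378 which rounds to -0.04
d₂ = d₁ − σ√T = -0.0378 − 0.2800 = -0.3178 which rounds to -0.32
exp(−rT) = exp(−0.068·1) = 0.9343
N(d₁) = N(-0.04) = 0.4840;  N(d₂) = N(-0.32) = 0.3745
C = 320·0.4840 − 360·0.9343·0.3745 = 154.8800 − 125.9623 = 28.9177

£28.92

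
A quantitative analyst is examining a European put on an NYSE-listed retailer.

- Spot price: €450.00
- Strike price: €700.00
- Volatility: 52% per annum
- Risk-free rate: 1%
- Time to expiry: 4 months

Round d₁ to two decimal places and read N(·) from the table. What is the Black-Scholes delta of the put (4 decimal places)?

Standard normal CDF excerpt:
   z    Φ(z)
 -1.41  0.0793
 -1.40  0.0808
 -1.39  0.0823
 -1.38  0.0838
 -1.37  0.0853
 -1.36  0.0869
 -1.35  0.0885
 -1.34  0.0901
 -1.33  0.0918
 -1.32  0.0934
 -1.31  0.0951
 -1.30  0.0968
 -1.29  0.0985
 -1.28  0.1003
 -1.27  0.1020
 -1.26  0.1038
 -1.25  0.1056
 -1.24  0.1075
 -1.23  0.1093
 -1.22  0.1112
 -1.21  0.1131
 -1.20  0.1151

T = 0.3333;  σ√T = 0.3002
d₁ = [ln(450/700) + (0.01 + 0.52²/2)·0.3333] / 0.3002 = [-0.4418 + 0.0484] / 0.3002 = -1.3105 ≈ -1.31
N(d₁) = N(-1.31) = 0.0951
Δ_put = N(d₁) − 1 = 0.0951 − 1 = -0.9049

-0.9049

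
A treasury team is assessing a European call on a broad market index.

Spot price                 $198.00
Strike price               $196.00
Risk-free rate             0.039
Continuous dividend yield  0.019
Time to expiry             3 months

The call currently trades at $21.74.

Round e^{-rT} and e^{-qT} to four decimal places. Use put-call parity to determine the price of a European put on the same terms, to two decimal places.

$18.77

exp(−qT) = exp(−0.019·0.25) = 0.9953;  exp(−rT) = exp(−0.039·0.25) = 0.9903
Put-call parity: C − P = S·e^(−qT) − K·e^(−rT) = 198·0.9953 − 196·0.9903 = 197.0694 − 194.0988 = 2.9706
P = C − (C − P) = 21.74 − (2.9706) = 18.7694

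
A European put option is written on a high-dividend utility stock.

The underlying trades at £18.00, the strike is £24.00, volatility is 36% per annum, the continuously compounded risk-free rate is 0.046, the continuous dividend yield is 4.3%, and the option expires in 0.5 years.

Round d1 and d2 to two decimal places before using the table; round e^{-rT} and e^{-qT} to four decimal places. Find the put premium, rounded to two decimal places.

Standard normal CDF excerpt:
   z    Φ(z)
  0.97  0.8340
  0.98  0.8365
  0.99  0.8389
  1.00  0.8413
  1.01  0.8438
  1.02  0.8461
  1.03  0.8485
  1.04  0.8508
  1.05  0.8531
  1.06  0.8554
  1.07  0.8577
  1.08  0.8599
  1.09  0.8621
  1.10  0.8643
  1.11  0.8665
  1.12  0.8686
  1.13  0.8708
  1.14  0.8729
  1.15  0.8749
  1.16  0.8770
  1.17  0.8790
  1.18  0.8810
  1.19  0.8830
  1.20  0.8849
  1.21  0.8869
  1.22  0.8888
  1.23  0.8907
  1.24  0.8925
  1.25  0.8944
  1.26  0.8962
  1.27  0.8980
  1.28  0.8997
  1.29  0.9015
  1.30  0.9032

σ√T = 0.36 × 0.7071 = 0.2546
ln(S/K) + (r − q + σ²/2)T = ln(18/24) + (0.046 − 0.043 + 0.36²/2)·0.5 = -0.2877 + 0.0339 = -0.2538
d₁ = -0.2538 / 0.2546 = -0.9970 → -1.00
d₂ = d₁ − σ√T = -0.9970 − 0.2546 = -1.2515 → -1.25
e^(−qT) = e^(−0.043·0.5) = 0.9787;  e^(−rT) = e^(−0.046·0.5) = 0.9773
N(−d₂) = N(1.25) = 0.8944;  N(−d₁) = N(1.00) = 0.8413
P = 24·0.9773·0.8944 − 18·0.9787·0.8413 = 20.9783 − 14.8208 = 6.1575

£6.16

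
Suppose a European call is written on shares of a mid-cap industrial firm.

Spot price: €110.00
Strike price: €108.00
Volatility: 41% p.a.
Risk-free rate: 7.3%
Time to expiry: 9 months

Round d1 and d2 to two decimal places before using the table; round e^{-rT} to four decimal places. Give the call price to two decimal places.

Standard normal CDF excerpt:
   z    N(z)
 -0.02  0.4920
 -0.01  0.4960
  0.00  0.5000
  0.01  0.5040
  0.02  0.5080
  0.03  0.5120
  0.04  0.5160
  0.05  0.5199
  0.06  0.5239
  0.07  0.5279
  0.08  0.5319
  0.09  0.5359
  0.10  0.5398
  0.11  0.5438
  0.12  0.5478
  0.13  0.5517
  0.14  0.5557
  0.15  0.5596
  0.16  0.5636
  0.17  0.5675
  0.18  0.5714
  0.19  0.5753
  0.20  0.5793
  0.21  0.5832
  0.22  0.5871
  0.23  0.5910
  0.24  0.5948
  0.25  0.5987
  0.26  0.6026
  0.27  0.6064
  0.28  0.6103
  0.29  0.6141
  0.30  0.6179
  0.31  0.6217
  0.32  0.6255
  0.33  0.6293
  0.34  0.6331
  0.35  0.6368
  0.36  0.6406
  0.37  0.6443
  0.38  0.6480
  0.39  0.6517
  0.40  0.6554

T = 0.75;  σ√T = 0.3551
ln(S/K) + (r + σ²/2)T = ln(110/108) + (0.073 + 0.41²/2)·0.75 = 0.0183 + 0.1178 = 0.1361
d₁ = 0.1361 / 0.3551 = 0.3834 which rounds to 0.38
d₂ = d₁ − σ√T = 0.3834 − 0.3551 = 0.0283 which rounds to 0.03
e^(−rT) = e^(−0.073·0.75) = 0.9467
N(d₁) = N(0.38) = 0.6480;  N(d₂) = N(0.03) = 0.5120
C = 110·0.6480 − 108·0.9467·0.5120 = 71.2800 − 52.3487 = 18.9313

€18.93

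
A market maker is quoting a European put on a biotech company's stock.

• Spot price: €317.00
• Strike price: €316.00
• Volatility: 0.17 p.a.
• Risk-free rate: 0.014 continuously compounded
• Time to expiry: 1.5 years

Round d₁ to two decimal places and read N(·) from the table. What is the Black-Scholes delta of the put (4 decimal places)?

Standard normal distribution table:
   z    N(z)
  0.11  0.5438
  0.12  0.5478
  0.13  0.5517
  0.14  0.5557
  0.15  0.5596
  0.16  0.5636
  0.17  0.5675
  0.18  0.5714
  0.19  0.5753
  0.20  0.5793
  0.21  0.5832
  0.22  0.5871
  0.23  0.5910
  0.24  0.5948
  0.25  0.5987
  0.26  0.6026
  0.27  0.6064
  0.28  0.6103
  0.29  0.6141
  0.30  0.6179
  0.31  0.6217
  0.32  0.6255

-0.4129

σ√T = 0.17·√1.5 = 0.2082
d₁ = [ln(317/316) + (0.014 + 0.17²/2)·1.5] / 0.2082 = [0.0032 + 0.0427] / 0.2082 = 0.2201 which rounds to 0.22
N(d₁) = N(0.22) = 0.5871
Δ_put = N(d₁) − 1 = 0.5871 − 1 = -0.4129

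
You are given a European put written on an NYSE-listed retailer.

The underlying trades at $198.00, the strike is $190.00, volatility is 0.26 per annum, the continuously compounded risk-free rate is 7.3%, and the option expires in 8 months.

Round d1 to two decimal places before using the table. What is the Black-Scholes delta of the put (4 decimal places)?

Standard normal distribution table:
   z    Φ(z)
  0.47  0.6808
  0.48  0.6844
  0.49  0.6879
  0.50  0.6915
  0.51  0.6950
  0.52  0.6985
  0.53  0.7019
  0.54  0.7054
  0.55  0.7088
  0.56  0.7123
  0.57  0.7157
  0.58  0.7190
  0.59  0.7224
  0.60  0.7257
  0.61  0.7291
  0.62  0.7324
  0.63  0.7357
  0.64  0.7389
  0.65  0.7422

-0.2981

σ√T = 0.26·√0.6667 = 0.2123
ln(S/K) + (r + σ²/2)T = ln(198/190) + (0.073 + 0.26²/2)·0.6667 = 0.0412 + 0.0712 = 0.1124
d₁ = 0.1124 / 0.2123 = 0.5297 ≈ 0.53
N(d₁) = N(0.53) = 0.7019
Δ_put = N(d₁) − 1 = 0.7019 − 1 = -0.2981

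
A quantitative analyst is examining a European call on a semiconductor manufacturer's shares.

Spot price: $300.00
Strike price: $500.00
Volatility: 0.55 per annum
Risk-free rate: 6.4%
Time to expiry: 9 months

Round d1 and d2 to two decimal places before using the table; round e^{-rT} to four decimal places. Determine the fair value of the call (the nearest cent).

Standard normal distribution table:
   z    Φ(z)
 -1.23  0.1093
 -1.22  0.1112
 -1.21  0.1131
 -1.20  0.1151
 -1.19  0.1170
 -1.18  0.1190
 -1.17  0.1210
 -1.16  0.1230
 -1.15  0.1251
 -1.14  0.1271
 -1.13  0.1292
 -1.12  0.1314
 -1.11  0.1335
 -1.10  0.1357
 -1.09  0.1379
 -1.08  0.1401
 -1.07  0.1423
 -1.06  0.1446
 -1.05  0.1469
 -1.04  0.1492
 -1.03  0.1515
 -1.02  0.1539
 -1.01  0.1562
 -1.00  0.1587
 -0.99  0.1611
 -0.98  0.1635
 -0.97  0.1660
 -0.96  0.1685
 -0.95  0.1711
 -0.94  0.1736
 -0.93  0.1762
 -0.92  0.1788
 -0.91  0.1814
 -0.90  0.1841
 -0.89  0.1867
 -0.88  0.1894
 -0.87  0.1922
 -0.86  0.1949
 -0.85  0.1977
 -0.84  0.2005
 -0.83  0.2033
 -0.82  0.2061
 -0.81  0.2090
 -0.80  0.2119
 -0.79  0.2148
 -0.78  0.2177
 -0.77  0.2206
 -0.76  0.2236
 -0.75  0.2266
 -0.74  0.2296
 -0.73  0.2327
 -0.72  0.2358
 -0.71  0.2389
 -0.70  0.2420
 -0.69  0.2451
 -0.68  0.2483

σ√T = 0.55 × 0.8660 = 0.4763
d₁ = [ln(300/500) + (0.064 + 0.55²/2)·0.75] / 0.4763 = [-0.5108 + 0.1614] / 0.4763 = -0.7335 ⇒ -0.73
d₂ = d₁ − σ√T = -0.7335 − 0.4763 = -1.2098 ⇒ -1.21
e^(−rT) = e^(−0.064·0.75) = 0.9531
N(d₁) = N(-0.73) = 0.2327;  N(d₂) = N(-1.21) = 0.1131
C = 300·0.2327 − 500·0.9531·0.1131 = 69.8100 − 53.8978 = 15.9122

$15.91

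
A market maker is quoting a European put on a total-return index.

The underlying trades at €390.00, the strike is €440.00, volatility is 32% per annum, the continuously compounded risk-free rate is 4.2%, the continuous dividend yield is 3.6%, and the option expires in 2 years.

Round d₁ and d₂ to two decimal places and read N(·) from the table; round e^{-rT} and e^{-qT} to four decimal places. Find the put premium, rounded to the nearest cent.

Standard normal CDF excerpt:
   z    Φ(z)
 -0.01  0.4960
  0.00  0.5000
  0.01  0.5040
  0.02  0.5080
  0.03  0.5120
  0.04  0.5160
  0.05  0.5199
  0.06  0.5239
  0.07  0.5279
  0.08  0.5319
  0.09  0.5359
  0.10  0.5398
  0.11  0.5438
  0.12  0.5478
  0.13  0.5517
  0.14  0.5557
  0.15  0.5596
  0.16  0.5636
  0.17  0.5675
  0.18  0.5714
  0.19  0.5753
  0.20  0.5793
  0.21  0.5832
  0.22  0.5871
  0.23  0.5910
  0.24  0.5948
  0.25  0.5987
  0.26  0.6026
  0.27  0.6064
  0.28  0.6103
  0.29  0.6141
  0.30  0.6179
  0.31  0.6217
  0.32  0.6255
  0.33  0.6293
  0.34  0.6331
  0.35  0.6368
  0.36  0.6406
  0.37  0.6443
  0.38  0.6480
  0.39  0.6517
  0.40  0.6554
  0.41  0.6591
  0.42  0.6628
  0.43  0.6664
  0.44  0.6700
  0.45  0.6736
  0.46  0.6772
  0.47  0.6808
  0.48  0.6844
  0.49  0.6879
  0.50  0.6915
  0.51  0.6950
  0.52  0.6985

σ√T = 0.32·√2 = 0.4525
ln(S/K) + (r − q + σ²/2)T = ln(390/440) + (0.042 − 0.036 + 0.32²/2)·2 = -0.1206 + 0.1144 = -0.0062
d₁ = -0.0062 / 0.4525 = -0.0138 → -0.01
d₂ = d₁ − σ√T = -0.0138 − 0.4525 = -0.4663 → -0.47
exp(−qT) = exp(−0.036·2) = 0.9305;  exp(−rT) = exp(−0.042·2) = 0.9194
N(−d₂) = N(0.47) = 0.6808;  N(−d₁) = N(0.01) = 0.5040
P = 440·0.9194·0.6808 − 390·0.9305·0.5040 = 275.4081 − 182.8991 = 92.5090

€92.51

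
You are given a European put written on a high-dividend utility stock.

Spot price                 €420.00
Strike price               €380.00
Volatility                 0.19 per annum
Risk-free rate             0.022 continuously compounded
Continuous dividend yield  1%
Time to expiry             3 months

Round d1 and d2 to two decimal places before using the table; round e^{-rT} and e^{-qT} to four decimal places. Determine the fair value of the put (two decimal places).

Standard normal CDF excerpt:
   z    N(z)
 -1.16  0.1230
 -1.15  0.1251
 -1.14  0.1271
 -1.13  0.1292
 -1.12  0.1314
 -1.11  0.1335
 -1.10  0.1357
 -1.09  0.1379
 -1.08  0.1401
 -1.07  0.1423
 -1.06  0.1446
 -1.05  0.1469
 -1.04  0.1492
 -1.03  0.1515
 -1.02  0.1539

€2.26

σ√T = 0.19·√0.25 = 0.0950
d₁ = [ln(420/380) + (0.022 − 0.01 + 0.19²/2)·0.25] / 0.0950 = [0.1001 + 0.0075] / 0.0950 = 1.1326 which rounds to 1.13
d₂ = d₁ − σ√T = 1.1326 − 0.0950 = 1.0376 which rounds to 1.04
e^(−qT) = e^(−0.01·0.25) = 0.9975;  e^(−rT) = e^(−0.022·0.25) = 0.9945
N(−d₂) = N(-1.04) = 0.1492;  N(−d₁) = N(-1.13) = 0.1292
P = 380·0.9945·0.1492 − 420·0.9975·0.1292 = 56.3842 − 54.1283 = 2.2558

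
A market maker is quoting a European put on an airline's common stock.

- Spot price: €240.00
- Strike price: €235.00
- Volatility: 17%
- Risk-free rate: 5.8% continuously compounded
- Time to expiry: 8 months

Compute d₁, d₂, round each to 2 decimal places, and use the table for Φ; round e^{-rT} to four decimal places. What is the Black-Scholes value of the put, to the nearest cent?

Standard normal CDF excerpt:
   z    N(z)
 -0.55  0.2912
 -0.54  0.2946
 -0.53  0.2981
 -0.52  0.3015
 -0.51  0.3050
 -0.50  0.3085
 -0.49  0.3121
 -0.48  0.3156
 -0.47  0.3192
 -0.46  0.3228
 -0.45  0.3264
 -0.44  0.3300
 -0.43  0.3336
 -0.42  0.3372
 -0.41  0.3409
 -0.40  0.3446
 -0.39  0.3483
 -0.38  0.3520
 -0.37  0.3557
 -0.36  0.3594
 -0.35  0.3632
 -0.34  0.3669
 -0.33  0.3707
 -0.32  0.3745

€7.22

T = 0.6667;  σ√T = 0.1388
ln(S/K) + (r + σ²/2)T = ln(240/235) + (0.058 + 0.17²/2)·0.6667 = 0.0211 + 0.0483 = 0.0694
d₁ = 0.0694 / 0.1388 = 0.4996 ≈ 0.50
d₂ = d₁ − σ√T = 0.4996 − 0.1388 = 0.3608 ≈ 0.36
exp(−rT) = exp(−0.058·0.6667) = 0.9621
N(−d₂) = N(-0.36) = 0.3594;  N(−d₁) = N(-0.50) = 0.3085
P = 235·0.9621·0.3594 − 240·0.3085 = 81.2580 − 74.0400 = 7.2180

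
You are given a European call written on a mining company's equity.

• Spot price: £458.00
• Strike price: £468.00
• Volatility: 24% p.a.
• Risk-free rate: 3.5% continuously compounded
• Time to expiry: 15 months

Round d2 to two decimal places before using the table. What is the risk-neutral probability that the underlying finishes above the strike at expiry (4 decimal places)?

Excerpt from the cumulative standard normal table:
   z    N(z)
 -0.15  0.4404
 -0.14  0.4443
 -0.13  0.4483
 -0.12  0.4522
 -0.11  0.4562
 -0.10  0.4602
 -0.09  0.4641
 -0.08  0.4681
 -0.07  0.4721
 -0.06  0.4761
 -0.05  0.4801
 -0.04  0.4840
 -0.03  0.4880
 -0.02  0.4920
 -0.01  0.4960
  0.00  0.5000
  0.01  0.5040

0.4801

σ√T = 0.24·√1.25 = 0.2683
d₁ = [ln(458/468) + (0.035 + 0.24²/2)·1.25] / 0.2683 = [-0.0216 + 0.0797] / 0.2683 = 0.2167 which rounds to 0.22
d₂ = d₁ − σ√T = 0.2167 − 0.2683 = -0.0516 which rounds to -0.05
Risk-neutral Pr[S_T > K] = N(d₂) = N(-0.05) = 0.4801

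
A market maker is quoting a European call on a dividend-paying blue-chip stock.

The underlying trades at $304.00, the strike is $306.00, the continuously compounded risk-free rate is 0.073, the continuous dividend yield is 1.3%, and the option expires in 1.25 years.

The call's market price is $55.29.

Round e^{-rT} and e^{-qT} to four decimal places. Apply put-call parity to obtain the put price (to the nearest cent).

$35.50

exp(−qT) = exp(−0.013·1.25) = 0.9839;  exp(−rT) = exp(−0.073·1.25) = 0.9128
Put-call parity: C − P = S·e^(−qT) − K·e^(−rT) = 304·0.9839 − 306·0.9128 = 299.1056 − 279.3168 = 19.7888
P = C − (C − P) = 55.29 − (19.7888) = 35.5012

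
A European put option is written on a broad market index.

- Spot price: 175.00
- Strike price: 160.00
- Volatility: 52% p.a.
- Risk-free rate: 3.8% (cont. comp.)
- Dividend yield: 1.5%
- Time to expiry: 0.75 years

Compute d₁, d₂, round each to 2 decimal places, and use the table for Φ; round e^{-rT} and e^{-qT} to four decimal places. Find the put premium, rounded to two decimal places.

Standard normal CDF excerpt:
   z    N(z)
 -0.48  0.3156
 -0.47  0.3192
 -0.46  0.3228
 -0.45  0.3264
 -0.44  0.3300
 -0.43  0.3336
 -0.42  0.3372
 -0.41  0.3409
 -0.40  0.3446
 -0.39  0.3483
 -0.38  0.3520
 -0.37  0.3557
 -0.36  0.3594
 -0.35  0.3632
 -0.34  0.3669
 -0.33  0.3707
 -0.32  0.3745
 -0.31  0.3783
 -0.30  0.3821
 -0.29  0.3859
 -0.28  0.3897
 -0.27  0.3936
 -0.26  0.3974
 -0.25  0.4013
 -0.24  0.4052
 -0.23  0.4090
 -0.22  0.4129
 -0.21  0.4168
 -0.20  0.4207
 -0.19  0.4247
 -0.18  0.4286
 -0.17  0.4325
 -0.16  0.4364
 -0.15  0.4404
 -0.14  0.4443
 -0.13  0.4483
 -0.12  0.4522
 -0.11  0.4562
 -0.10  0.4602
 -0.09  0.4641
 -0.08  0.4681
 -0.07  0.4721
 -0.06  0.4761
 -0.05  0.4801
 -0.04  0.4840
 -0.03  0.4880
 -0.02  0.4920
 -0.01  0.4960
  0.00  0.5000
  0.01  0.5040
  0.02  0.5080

21.27

σ√T = 0.52·√0.75 = 0.4503
d₁ = [ln(175/160) + (0.038 − 0.015 + ½·0.52²)·0.75] / (σ√T) = (0.0896 + 0.1187) / 0.4503 = 0.4625 which rounds to 0.46
d₂ = 0.4625 − 0.4503 = 0.0121 which rounds to 0.01
e^(−qT) = e^(−0.015·0.75) = 0.9888;  e^(−rT) = e^(−0.038·0.75) = 0.9719
P = 160·0.9719·N(-0.01) − 175·0.9888·N(-0.46) = 160·0.9719·0.4960 − 175·0.9888·0.3228 = 77.1300 − 55.8573 = 21.2727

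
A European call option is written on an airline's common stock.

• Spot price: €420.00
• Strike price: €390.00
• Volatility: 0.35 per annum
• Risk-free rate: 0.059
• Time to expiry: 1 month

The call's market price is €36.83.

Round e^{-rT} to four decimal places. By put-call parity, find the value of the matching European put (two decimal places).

€4.92

e^(−rT) = e^(−0.059·0.08333) = 0.9951
Put-call parity: C − P = S − K·e^(−rT) = 420 − 390·0.9951 = 420 − 388.0890 = 31.9110
P = C − (C − P) = 36.83 − (31.9110) = 4.9190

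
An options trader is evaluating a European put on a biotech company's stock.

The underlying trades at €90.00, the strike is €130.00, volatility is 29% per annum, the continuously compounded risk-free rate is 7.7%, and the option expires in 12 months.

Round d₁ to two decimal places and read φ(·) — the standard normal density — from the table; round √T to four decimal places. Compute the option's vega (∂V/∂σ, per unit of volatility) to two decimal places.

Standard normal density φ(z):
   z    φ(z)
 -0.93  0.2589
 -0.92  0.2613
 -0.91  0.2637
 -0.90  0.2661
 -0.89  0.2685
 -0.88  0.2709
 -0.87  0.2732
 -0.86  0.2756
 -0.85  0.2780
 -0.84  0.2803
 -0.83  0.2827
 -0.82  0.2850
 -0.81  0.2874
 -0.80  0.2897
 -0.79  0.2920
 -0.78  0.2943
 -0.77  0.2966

σ√T = 0.29 × 1.0000 = 0.2900
d₁ = [ln(90/130) + (0.077 + ½·0.29²)·1] / (σ√T) = (-0.3677 + 0.1190) / 0.2900 = -0.8575 which rounds to -0.86
√T = √1 = 1.0000
φ(d₁) = φ(-0.86) = 0.2756
vega = S·φ(d₁)·√T = 90·0.2756·1.0000 = 24.8040

24.80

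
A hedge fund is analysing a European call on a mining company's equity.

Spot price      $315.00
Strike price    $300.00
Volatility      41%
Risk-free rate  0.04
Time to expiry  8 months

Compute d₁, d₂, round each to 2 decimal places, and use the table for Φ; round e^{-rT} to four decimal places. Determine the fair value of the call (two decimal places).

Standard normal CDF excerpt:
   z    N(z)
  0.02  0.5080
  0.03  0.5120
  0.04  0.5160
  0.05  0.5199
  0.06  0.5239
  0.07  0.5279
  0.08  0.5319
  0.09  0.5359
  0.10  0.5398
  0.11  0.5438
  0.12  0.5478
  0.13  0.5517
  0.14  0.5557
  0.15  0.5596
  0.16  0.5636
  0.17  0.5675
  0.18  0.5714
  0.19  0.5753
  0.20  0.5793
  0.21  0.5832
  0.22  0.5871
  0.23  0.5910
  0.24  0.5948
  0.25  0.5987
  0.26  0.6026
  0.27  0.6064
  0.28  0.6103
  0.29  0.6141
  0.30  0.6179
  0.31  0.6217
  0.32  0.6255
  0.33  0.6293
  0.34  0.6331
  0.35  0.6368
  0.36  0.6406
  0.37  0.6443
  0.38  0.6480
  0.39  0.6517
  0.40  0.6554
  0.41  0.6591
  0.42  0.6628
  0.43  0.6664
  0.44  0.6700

T = 0.6667;  σ√T = 0.3348
d₁ = [ln(315/300) + (0.04 + 0.41²/2)·0.6667] / 0.3348 = [0.0488 + 0.0827] / 0.3348 = 0.3928 ⇒ 0.39
d₂ = d₁ − σ√T = 0.3928 − 0.3348 = 0.0580 ⇒ 0.06
exp(−rT) = exp(−0.04·0.6667) = 0.9737
N(d₁) = N(0.39) = 0.6517;  N(d₂) = N(0.06) = 0.5239
C = 315·0.6517 − 300·0.9737·0.5239 = 205.2855 − 153.0364 = 52.2491

$52.25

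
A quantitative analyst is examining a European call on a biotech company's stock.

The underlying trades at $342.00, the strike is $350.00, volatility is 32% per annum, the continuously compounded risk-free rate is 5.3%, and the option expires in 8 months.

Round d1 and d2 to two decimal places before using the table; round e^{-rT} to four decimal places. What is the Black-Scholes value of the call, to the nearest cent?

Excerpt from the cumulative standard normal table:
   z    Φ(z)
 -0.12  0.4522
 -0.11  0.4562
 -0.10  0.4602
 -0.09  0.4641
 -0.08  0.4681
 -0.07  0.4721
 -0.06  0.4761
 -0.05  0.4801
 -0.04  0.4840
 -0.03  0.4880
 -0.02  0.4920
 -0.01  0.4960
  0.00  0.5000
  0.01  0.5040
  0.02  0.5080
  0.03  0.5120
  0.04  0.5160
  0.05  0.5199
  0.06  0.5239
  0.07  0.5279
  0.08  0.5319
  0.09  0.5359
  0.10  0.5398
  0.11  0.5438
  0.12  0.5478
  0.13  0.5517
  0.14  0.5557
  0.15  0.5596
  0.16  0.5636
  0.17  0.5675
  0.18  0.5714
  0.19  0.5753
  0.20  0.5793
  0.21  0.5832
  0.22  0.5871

σ√T = 0.32·√0.6667 = 0.2613
d₁ = [ln(342/350) + (0.053 + ½·0.32²)·0.6667] / (σ√T) = (-0.0231 + 0.0695) / 0.2613 = 0.1774 ≈ 0.18
d₂ = 0.1774 − 0.2613 = -0.0839 ≈ -0.08
e^(−rT) = e^(−0.053·0.6667) = 0.9653
N(d₁) = N(0.18) = 0.5714;  N(d₂) = N(-0.08) = 0.4681
C = 342·0.5714 − 350·0.9653·0.4681 = 195.4188 − 158.1499 = 37.2689

$37.27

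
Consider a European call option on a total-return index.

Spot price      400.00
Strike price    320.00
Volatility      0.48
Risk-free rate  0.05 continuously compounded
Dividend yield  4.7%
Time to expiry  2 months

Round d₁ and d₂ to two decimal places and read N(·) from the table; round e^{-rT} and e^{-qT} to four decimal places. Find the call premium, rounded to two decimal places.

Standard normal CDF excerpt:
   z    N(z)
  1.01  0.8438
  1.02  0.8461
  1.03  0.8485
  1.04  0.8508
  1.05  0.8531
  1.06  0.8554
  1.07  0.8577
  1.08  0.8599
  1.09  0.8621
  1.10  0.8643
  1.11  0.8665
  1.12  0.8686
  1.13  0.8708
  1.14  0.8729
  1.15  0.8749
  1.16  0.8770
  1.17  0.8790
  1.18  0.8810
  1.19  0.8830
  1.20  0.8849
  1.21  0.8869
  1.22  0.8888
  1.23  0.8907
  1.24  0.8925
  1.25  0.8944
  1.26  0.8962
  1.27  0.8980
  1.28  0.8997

84.22

σ√T = 0.48·√0.1667 = 0.1960
d₁ = [ln(400/320) + (0.05 − 0.047 + ½·0.48²)·0.1667] / (σ√T) = (0.2231 + 0.0197) / 0.1960 = 1.2393 ⇒ 1.24
d₂ = 1.2393 − 0.1960 = 1.0433 ⇒ 1.04
e^(−qT) = e^(−0.047·0.1667) = 0.9922;  e^(−rT) = e^(−0.05·0.1667) = 0.9917
N(d₁) = N(1.24) = 0.8925;  N(d₂) = N(1.04) = 0.8508
C = 400·0.9922·0.8925 − 320·0.9917·0.8508 = 354.2154 − 269.9963 = 84.2191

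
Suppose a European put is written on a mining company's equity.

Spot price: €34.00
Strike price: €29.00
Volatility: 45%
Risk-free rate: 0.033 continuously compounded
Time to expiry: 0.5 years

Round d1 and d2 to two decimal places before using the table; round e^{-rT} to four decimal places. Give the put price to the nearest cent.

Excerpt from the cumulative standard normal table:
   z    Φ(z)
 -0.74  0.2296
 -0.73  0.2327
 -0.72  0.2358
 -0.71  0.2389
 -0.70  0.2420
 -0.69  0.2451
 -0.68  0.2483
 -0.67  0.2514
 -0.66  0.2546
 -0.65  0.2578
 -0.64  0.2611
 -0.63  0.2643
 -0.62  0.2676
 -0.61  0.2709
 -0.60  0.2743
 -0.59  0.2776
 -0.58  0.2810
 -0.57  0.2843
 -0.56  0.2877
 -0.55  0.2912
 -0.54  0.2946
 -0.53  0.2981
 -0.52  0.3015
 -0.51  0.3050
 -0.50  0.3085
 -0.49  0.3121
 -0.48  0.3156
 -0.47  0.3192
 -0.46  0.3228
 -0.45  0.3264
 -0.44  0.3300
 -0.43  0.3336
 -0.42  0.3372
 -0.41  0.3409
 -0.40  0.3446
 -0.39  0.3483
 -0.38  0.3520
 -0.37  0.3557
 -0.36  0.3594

€1.81

σ√T = 0.45·√0.5 = 0.3182
d₁ = [ln(34/29) + (0.033 + 0.45²/2)·0.5] / 0.3182 = [0.1591 + 0.0671] / 0.3182 = 0.7108 which rounds to 0.71
d₂ = d₁ − σ√T = 0.7108 − 0.3182 = 0.3926 which rounds to 0.39
exp(−rT) = exp(−0.033·0.5) = 0.9836
N(−d₂) = N(-0.39) = 0.3483;  N(−d₁) = N(-0.71) = 0.2389
P = 29·0.9836·0.3483 − 34·0.2389 = 9.9350 − 8.1226 = 1.8124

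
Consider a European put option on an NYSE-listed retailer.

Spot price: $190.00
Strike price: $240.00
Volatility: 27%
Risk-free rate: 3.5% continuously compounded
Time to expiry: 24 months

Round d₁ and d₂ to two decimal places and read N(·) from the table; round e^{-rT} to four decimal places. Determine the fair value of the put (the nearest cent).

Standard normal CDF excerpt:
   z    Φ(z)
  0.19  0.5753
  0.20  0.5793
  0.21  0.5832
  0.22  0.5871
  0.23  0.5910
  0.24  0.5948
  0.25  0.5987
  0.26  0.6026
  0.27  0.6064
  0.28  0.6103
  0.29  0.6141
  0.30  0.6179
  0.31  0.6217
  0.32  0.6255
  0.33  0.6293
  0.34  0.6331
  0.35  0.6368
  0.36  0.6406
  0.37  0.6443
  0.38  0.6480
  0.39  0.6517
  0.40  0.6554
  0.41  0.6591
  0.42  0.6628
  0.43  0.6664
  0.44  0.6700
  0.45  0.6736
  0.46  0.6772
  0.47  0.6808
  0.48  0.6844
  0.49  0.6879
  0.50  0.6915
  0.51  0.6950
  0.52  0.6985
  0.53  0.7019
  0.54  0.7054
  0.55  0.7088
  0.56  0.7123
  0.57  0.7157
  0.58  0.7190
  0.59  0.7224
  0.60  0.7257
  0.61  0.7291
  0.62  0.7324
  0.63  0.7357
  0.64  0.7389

T = 2;  σ√T = 0.3818
ln(S/K) + (r + σ²/2)T = ln(190/240) + (0.035 + 0.27²/2)·2 = -0.2336 + 0.1429 = -0.0907
d₁ = -0.0907 / 0.3818 = -0.2376 ⇒ -0.24
d₂ = d₁ − σ√T = -0.2376 − 0.3818 = -0.6194 ⇒ -0.62
exp(−rT) = exp(−0.035·2) = 0.9324
P = 240·0.9324·N(0.62) − 190·N(0.24) = 240·0.9324·0.7324 − 190·0.5948 = 163.8935 − 113.0120 = 50.8815

$50.88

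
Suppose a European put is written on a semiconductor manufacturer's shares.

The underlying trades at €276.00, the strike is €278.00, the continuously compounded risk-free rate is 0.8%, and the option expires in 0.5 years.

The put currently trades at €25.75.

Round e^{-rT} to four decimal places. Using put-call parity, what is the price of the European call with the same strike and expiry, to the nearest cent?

€24.86

e^(−rT) = e^(−0.008·0.5) = 0.9960
Put-call parity: C − P = S − K·e^(−rT) = 276 − 278·0.9960 = 276 − 276.8880 = -0.8880
C = P + (C − P) = 25.75 + (-0.8880) = 24.8620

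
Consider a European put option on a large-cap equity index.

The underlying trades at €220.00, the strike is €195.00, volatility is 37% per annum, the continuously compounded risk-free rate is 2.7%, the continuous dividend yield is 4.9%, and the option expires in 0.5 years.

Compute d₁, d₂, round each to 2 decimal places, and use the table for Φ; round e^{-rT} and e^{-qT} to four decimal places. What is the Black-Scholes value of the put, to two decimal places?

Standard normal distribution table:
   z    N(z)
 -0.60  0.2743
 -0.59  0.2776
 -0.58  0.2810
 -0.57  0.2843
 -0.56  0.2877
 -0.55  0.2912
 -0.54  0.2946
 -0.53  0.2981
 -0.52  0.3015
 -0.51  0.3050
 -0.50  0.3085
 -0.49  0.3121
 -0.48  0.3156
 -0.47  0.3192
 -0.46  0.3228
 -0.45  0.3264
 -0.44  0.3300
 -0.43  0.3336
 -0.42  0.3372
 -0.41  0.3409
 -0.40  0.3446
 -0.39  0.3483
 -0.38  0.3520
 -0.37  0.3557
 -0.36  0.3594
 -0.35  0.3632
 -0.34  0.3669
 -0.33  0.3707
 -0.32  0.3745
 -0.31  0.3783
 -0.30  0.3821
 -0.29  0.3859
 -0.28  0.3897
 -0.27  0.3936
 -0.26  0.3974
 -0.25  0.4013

σ√T = 0.37·√0.5 = 0.2616
d₁ = [ln(220/195) + (0.027 − 0.049 + 0.37²/2)·0.5] / 0.2616 = [0.1206 + 0.0232] / 0.2616 = 0.5498 ⇒ 0.55
d₂ = d₁ − σ√T = 0.5498 − 0.2616 = 0.2882 ⇒ 0.29
exp(−qT) = exp(−0.049·0.5) = 0.9758;  exp(−rT) = exp(−0.027·0.5) = 0.9866
N(−d₂) = N(-0.29) = 0.3859;  N(−d₁) = N(-0.55) = 0.2912
P = 195·0.9866·0.3859 − 220·0.9758·0.2912 = 74.2421 − 62.5137 = 11.7285

€11.73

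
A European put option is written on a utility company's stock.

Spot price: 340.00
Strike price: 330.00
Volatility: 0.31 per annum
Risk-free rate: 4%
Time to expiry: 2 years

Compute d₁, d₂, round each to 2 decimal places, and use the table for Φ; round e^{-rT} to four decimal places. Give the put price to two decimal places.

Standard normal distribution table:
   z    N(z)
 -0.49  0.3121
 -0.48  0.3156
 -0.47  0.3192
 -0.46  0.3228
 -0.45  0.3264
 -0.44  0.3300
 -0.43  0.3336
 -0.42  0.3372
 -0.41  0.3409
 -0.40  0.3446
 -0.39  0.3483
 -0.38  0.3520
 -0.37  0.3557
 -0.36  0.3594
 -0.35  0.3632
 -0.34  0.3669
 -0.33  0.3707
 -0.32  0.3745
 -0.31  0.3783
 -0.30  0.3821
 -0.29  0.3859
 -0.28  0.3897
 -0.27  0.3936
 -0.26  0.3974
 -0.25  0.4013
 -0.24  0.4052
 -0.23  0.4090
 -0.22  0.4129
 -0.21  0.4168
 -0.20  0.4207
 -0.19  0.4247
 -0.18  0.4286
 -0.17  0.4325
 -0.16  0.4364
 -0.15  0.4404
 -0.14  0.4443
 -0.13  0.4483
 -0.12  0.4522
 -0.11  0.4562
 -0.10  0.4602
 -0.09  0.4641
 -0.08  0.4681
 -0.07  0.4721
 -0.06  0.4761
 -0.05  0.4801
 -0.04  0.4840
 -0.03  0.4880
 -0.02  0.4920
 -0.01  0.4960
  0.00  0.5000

40.13

σ√T = 0.31 × 1.4142 = 0.4384
d₁ = [ln(340/330) + (0.04 + 0.31²/2)·2] / 0.4384 = [0.0299 + 0.1761] / 0.4384 = 0.4698 → 0.47
d₂ = d₁ − σ√T = 0.4698 − 0.4384 = 0.0314 → 0.03
exp(−rT) = exp(−0.04·2) = 0.9231
N(−d₂) = N(-0.03) = 0.4880;  N(−d₁) = N(-0.47) = 0.3192
P = 330·0.9231·0.4880 − 340·0.3192 = 148.6560 − 108.5280 = 40.1280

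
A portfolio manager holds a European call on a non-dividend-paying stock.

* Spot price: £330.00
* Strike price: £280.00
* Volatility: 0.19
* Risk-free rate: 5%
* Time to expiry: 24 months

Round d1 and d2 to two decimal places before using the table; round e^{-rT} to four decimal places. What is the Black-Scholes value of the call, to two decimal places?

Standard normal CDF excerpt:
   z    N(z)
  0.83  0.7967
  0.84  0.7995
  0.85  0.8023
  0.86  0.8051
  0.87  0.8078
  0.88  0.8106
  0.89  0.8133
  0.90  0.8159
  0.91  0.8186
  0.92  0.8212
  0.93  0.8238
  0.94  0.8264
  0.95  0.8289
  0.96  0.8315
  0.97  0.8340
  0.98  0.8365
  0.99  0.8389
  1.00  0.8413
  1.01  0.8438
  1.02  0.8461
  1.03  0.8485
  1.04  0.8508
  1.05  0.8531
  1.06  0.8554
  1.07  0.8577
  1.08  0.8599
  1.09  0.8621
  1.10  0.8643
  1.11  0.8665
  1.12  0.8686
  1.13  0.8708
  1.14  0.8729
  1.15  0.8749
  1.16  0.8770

£83.38

T = 2;  σ√T = 0.2687
d₁ = [ln(330/280) + (0.05 + 0.19²/2)·2] / 0.2687 = [0.1643 + 0.1361] / 0.2687 = 1.1180 which rounds to 1.12
d₂ = d₁ − σ√T = 1.1180 − 0.2687 = 0.8493 which rounds to 0.85
exp(−rT) = exp(−0.05·2) = 0.9048
N(d₁) = N(1.12) = 0.8686;  N(d₂) = N(0.85) = 0.8023
C = 330·0.8686 − 280·0.9048·0.8023 = 286.6380 − 203.2579 = 83.3801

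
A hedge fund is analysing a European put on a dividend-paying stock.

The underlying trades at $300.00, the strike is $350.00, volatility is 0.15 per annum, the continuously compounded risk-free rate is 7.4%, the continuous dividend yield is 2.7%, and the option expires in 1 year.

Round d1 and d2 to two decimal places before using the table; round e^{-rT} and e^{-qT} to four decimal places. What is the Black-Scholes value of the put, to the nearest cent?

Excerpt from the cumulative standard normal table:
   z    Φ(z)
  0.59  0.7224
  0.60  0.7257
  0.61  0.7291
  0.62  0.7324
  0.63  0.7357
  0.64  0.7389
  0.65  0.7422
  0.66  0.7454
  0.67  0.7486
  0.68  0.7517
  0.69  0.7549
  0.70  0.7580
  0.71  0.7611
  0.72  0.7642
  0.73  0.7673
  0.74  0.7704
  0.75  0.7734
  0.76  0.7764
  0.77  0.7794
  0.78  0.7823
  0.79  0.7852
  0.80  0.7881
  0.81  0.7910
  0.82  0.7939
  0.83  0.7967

$39.45

σ√T = 0.15·√1 = 0.1500
d₁ = [ln(300/350) + (0.074 − 0.027 + ½·0.15²)·1] / (σ√T) = (-0.1542 + 0.0582) / 0.1500 = -0.6393 which rounds to -0.64
d₂ = -0.6393 − 0.1500 = -0.7893 which rounds to -0.79
e^(−qT) = e^(−0.027·1) = 0.9734;  e^(−rT) = e^(−0.074·1) = 0.9287
N(−d₂) = N(0.79) = 0.7852;  N(−d₁) = N(0.64) = 0.7389
P = 350·0.9287·0.7852 − 300·0.9734·0.7389 = 255.2253 − 215.7736 = 39.4518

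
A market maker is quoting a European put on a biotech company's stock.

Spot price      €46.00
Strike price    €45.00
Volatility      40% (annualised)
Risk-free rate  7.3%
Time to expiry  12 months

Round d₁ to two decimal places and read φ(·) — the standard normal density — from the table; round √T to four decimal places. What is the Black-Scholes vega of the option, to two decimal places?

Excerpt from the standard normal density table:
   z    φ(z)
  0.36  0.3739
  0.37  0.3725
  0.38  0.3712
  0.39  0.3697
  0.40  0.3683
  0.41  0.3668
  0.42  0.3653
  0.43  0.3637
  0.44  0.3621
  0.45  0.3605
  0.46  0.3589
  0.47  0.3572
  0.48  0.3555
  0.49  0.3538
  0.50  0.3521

T = 1;  σ√T = 0.4000
d₁ = [ln(46/45) + (0.073 + 0.4²/2)·1] / 0.4000 = [0.0220 + 0.1530] / 0.4000 = 0.4374 → 0.44
√T = √1 = 1.0000
φ(d₁) = φ(0.44) = 0.3621
vega = S·φ(d₁)·√T = 46·0.3621·1.0000 = 16.6566
(The call has the same vega.)

16.66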